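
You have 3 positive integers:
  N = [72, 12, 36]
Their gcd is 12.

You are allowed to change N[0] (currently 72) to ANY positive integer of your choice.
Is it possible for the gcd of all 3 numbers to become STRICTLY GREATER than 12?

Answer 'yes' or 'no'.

Answer: no

Derivation:
Current gcd = 12
gcd of all OTHER numbers (without N[0]=72): gcd([12, 36]) = 12
The new gcd after any change is gcd(12, new_value).
This can be at most 12.
Since 12 = old gcd 12, the gcd can only stay the same or decrease.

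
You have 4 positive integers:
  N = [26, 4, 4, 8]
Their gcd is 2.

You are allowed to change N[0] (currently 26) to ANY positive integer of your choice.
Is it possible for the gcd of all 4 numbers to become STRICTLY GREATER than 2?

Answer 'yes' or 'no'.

Answer: yes

Derivation:
Current gcd = 2
gcd of all OTHER numbers (without N[0]=26): gcd([4, 4, 8]) = 4
The new gcd after any change is gcd(4, new_value).
This can be at most 4.
Since 4 > old gcd 2, the gcd CAN increase (e.g., set N[0] = 4).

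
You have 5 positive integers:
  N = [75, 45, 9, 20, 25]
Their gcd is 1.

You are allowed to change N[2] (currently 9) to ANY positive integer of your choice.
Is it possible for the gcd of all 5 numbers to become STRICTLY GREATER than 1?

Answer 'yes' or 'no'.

Current gcd = 1
gcd of all OTHER numbers (without N[2]=9): gcd([75, 45, 20, 25]) = 5
The new gcd after any change is gcd(5, new_value).
This can be at most 5.
Since 5 > old gcd 1, the gcd CAN increase (e.g., set N[2] = 5).

Answer: yes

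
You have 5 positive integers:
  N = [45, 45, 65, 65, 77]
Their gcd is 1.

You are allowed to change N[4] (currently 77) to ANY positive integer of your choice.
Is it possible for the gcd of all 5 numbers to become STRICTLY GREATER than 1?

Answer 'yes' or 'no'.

Current gcd = 1
gcd of all OTHER numbers (without N[4]=77): gcd([45, 45, 65, 65]) = 5
The new gcd after any change is gcd(5, new_value).
This can be at most 5.
Since 5 > old gcd 1, the gcd CAN increase (e.g., set N[4] = 5).

Answer: yes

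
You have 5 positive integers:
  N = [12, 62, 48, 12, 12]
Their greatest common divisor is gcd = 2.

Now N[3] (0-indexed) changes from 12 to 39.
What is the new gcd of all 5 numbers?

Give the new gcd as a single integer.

Answer: 1

Derivation:
Numbers: [12, 62, 48, 12, 12], gcd = 2
Change: index 3, 12 -> 39
gcd of the OTHER numbers (without index 3): gcd([12, 62, 48, 12]) = 2
New gcd = gcd(g_others, new_val) = gcd(2, 39) = 1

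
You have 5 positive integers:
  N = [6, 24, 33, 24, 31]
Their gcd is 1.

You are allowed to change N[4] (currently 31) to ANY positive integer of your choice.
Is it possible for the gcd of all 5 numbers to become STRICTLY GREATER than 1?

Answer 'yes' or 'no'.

Current gcd = 1
gcd of all OTHER numbers (without N[4]=31): gcd([6, 24, 33, 24]) = 3
The new gcd after any change is gcd(3, new_value).
This can be at most 3.
Since 3 > old gcd 1, the gcd CAN increase (e.g., set N[4] = 3).

Answer: yes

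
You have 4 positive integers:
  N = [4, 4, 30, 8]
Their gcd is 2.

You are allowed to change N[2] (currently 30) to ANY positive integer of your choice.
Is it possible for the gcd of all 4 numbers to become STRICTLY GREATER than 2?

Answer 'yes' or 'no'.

Current gcd = 2
gcd of all OTHER numbers (without N[2]=30): gcd([4, 4, 8]) = 4
The new gcd after any change is gcd(4, new_value).
This can be at most 4.
Since 4 > old gcd 2, the gcd CAN increase (e.g., set N[2] = 4).

Answer: yes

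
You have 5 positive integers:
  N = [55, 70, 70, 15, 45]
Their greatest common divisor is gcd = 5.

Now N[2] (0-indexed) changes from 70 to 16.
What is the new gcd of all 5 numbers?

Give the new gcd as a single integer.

Numbers: [55, 70, 70, 15, 45], gcd = 5
Change: index 2, 70 -> 16
gcd of the OTHER numbers (without index 2): gcd([55, 70, 15, 45]) = 5
New gcd = gcd(g_others, new_val) = gcd(5, 16) = 1

Answer: 1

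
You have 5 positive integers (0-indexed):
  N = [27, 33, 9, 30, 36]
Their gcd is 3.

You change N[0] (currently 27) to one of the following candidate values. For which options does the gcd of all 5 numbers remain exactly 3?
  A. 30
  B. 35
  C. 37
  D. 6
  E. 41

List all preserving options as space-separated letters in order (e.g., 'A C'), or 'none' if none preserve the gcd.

Answer: A D

Derivation:
Old gcd = 3; gcd of others (without N[0]) = 3
New gcd for candidate v: gcd(3, v). Preserves old gcd iff gcd(3, v) = 3.
  Option A: v=30, gcd(3,30)=3 -> preserves
  Option B: v=35, gcd(3,35)=1 -> changes
  Option C: v=37, gcd(3,37)=1 -> changes
  Option D: v=6, gcd(3,6)=3 -> preserves
  Option E: v=41, gcd(3,41)=1 -> changes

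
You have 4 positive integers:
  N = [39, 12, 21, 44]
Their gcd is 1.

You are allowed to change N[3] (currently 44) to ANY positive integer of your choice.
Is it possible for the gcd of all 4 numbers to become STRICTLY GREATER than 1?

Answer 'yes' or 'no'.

Current gcd = 1
gcd of all OTHER numbers (without N[3]=44): gcd([39, 12, 21]) = 3
The new gcd after any change is gcd(3, new_value).
This can be at most 3.
Since 3 > old gcd 1, the gcd CAN increase (e.g., set N[3] = 3).

Answer: yes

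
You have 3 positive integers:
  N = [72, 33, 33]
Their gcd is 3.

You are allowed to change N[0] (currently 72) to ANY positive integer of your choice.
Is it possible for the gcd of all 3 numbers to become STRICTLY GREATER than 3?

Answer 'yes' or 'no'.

Answer: yes

Derivation:
Current gcd = 3
gcd of all OTHER numbers (without N[0]=72): gcd([33, 33]) = 33
The new gcd after any change is gcd(33, new_value).
This can be at most 33.
Since 33 > old gcd 3, the gcd CAN increase (e.g., set N[0] = 33).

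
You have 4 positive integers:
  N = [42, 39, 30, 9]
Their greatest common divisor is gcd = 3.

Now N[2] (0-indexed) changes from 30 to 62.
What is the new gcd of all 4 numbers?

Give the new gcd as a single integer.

Numbers: [42, 39, 30, 9], gcd = 3
Change: index 2, 30 -> 62
gcd of the OTHER numbers (without index 2): gcd([42, 39, 9]) = 3
New gcd = gcd(g_others, new_val) = gcd(3, 62) = 1

Answer: 1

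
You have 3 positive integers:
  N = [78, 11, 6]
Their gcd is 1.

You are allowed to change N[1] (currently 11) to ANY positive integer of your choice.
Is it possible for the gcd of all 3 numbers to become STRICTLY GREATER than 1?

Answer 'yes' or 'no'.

Current gcd = 1
gcd of all OTHER numbers (without N[1]=11): gcd([78, 6]) = 6
The new gcd after any change is gcd(6, new_value).
This can be at most 6.
Since 6 > old gcd 1, the gcd CAN increase (e.g., set N[1] = 6).

Answer: yes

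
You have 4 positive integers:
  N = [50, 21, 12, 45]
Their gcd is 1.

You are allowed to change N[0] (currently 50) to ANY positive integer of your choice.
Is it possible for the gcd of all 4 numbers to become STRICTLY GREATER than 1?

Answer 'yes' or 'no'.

Current gcd = 1
gcd of all OTHER numbers (without N[0]=50): gcd([21, 12, 45]) = 3
The new gcd after any change is gcd(3, new_value).
This can be at most 3.
Since 3 > old gcd 1, the gcd CAN increase (e.g., set N[0] = 3).

Answer: yes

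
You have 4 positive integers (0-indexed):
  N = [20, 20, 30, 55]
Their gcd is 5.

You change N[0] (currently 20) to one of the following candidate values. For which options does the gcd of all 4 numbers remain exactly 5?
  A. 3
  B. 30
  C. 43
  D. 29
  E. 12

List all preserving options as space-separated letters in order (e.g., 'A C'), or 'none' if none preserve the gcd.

Old gcd = 5; gcd of others (without N[0]) = 5
New gcd for candidate v: gcd(5, v). Preserves old gcd iff gcd(5, v) = 5.
  Option A: v=3, gcd(5,3)=1 -> changes
  Option B: v=30, gcd(5,30)=5 -> preserves
  Option C: v=43, gcd(5,43)=1 -> changes
  Option D: v=29, gcd(5,29)=1 -> changes
  Option E: v=12, gcd(5,12)=1 -> changes

Answer: B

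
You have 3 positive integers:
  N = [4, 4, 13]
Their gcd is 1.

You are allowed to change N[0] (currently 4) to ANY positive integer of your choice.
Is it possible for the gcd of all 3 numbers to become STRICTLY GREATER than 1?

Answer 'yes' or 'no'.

Answer: no

Derivation:
Current gcd = 1
gcd of all OTHER numbers (without N[0]=4): gcd([4, 13]) = 1
The new gcd after any change is gcd(1, new_value).
This can be at most 1.
Since 1 = old gcd 1, the gcd can only stay the same or decrease.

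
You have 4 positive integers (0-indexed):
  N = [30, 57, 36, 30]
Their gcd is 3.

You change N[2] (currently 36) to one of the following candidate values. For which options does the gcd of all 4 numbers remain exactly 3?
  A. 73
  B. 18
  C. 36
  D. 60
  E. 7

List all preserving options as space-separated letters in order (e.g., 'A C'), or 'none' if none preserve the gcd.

Answer: B C D

Derivation:
Old gcd = 3; gcd of others (without N[2]) = 3
New gcd for candidate v: gcd(3, v). Preserves old gcd iff gcd(3, v) = 3.
  Option A: v=73, gcd(3,73)=1 -> changes
  Option B: v=18, gcd(3,18)=3 -> preserves
  Option C: v=36, gcd(3,36)=3 -> preserves
  Option D: v=60, gcd(3,60)=3 -> preserves
  Option E: v=7, gcd(3,7)=1 -> changes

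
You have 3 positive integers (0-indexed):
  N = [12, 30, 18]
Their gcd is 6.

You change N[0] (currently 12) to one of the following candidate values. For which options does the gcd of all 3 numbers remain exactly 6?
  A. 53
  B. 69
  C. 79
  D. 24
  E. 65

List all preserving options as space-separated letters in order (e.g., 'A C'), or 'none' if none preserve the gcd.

Old gcd = 6; gcd of others (without N[0]) = 6
New gcd for candidate v: gcd(6, v). Preserves old gcd iff gcd(6, v) = 6.
  Option A: v=53, gcd(6,53)=1 -> changes
  Option B: v=69, gcd(6,69)=3 -> changes
  Option C: v=79, gcd(6,79)=1 -> changes
  Option D: v=24, gcd(6,24)=6 -> preserves
  Option E: v=65, gcd(6,65)=1 -> changes

Answer: D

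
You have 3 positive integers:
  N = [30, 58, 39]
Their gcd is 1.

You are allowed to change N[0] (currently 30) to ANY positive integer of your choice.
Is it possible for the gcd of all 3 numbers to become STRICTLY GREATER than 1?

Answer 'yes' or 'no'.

Current gcd = 1
gcd of all OTHER numbers (without N[0]=30): gcd([58, 39]) = 1
The new gcd after any change is gcd(1, new_value).
This can be at most 1.
Since 1 = old gcd 1, the gcd can only stay the same or decrease.

Answer: no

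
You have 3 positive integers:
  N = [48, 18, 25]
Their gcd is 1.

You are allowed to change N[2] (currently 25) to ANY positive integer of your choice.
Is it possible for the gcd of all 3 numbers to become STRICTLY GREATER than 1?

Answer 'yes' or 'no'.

Current gcd = 1
gcd of all OTHER numbers (without N[2]=25): gcd([48, 18]) = 6
The new gcd after any change is gcd(6, new_value).
This can be at most 6.
Since 6 > old gcd 1, the gcd CAN increase (e.g., set N[2] = 6).

Answer: yes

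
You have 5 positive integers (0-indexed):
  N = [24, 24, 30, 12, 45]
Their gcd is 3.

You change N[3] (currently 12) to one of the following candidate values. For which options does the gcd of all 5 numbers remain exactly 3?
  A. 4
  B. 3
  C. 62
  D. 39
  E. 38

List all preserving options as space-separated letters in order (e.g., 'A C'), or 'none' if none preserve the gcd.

Answer: B D

Derivation:
Old gcd = 3; gcd of others (without N[3]) = 3
New gcd for candidate v: gcd(3, v). Preserves old gcd iff gcd(3, v) = 3.
  Option A: v=4, gcd(3,4)=1 -> changes
  Option B: v=3, gcd(3,3)=3 -> preserves
  Option C: v=62, gcd(3,62)=1 -> changes
  Option D: v=39, gcd(3,39)=3 -> preserves
  Option E: v=38, gcd(3,38)=1 -> changes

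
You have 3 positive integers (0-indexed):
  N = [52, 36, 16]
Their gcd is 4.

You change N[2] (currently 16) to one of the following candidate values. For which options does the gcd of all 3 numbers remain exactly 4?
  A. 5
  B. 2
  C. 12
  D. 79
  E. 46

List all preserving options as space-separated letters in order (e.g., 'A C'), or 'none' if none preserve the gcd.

Answer: C

Derivation:
Old gcd = 4; gcd of others (without N[2]) = 4
New gcd for candidate v: gcd(4, v). Preserves old gcd iff gcd(4, v) = 4.
  Option A: v=5, gcd(4,5)=1 -> changes
  Option B: v=2, gcd(4,2)=2 -> changes
  Option C: v=12, gcd(4,12)=4 -> preserves
  Option D: v=79, gcd(4,79)=1 -> changes
  Option E: v=46, gcd(4,46)=2 -> changes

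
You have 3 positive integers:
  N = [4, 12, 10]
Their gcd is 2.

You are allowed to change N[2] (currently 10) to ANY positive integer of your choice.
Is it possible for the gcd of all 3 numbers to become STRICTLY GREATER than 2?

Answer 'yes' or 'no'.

Current gcd = 2
gcd of all OTHER numbers (without N[2]=10): gcd([4, 12]) = 4
The new gcd after any change is gcd(4, new_value).
This can be at most 4.
Since 4 > old gcd 2, the gcd CAN increase (e.g., set N[2] = 4).

Answer: yes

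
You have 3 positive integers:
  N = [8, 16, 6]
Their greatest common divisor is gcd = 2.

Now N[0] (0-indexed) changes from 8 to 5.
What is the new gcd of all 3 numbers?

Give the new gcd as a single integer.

Numbers: [8, 16, 6], gcd = 2
Change: index 0, 8 -> 5
gcd of the OTHER numbers (without index 0): gcd([16, 6]) = 2
New gcd = gcd(g_others, new_val) = gcd(2, 5) = 1

Answer: 1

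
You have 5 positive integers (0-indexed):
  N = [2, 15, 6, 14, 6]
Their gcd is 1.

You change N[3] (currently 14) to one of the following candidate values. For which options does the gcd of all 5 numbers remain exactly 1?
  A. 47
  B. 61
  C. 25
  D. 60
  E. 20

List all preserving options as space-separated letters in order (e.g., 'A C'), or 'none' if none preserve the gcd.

Old gcd = 1; gcd of others (without N[3]) = 1
New gcd for candidate v: gcd(1, v). Preserves old gcd iff gcd(1, v) = 1.
  Option A: v=47, gcd(1,47)=1 -> preserves
  Option B: v=61, gcd(1,61)=1 -> preserves
  Option C: v=25, gcd(1,25)=1 -> preserves
  Option D: v=60, gcd(1,60)=1 -> preserves
  Option E: v=20, gcd(1,20)=1 -> preserves

Answer: A B C D E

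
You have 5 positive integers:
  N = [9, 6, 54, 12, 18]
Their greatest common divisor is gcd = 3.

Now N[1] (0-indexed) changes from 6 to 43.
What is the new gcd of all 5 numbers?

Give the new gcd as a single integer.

Answer: 1

Derivation:
Numbers: [9, 6, 54, 12, 18], gcd = 3
Change: index 1, 6 -> 43
gcd of the OTHER numbers (without index 1): gcd([9, 54, 12, 18]) = 3
New gcd = gcd(g_others, new_val) = gcd(3, 43) = 1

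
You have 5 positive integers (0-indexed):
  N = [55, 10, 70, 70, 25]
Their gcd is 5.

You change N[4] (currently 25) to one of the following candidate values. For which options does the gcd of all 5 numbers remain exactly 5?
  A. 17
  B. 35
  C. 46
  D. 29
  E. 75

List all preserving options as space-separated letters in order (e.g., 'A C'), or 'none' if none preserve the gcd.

Answer: B E

Derivation:
Old gcd = 5; gcd of others (without N[4]) = 5
New gcd for candidate v: gcd(5, v). Preserves old gcd iff gcd(5, v) = 5.
  Option A: v=17, gcd(5,17)=1 -> changes
  Option B: v=35, gcd(5,35)=5 -> preserves
  Option C: v=46, gcd(5,46)=1 -> changes
  Option D: v=29, gcd(5,29)=1 -> changes
  Option E: v=75, gcd(5,75)=5 -> preserves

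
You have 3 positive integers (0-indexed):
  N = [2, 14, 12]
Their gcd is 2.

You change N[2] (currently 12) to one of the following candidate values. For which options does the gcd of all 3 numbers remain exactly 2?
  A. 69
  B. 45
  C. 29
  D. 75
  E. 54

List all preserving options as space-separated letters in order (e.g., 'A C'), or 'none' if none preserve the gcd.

Old gcd = 2; gcd of others (without N[2]) = 2
New gcd for candidate v: gcd(2, v). Preserves old gcd iff gcd(2, v) = 2.
  Option A: v=69, gcd(2,69)=1 -> changes
  Option B: v=45, gcd(2,45)=1 -> changes
  Option C: v=29, gcd(2,29)=1 -> changes
  Option D: v=75, gcd(2,75)=1 -> changes
  Option E: v=54, gcd(2,54)=2 -> preserves

Answer: E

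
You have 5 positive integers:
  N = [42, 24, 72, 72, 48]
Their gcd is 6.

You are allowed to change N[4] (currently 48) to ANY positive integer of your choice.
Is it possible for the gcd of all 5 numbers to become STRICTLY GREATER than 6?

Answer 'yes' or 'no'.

Current gcd = 6
gcd of all OTHER numbers (without N[4]=48): gcd([42, 24, 72, 72]) = 6
The new gcd after any change is gcd(6, new_value).
This can be at most 6.
Since 6 = old gcd 6, the gcd can only stay the same or decrease.

Answer: no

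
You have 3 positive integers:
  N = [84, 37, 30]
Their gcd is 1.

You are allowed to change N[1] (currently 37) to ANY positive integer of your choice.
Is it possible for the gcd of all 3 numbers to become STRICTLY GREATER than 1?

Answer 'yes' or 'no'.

Current gcd = 1
gcd of all OTHER numbers (without N[1]=37): gcd([84, 30]) = 6
The new gcd after any change is gcd(6, new_value).
This can be at most 6.
Since 6 > old gcd 1, the gcd CAN increase (e.g., set N[1] = 6).

Answer: yes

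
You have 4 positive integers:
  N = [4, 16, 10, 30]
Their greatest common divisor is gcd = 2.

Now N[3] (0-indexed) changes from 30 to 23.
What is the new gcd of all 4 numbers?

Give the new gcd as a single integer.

Answer: 1

Derivation:
Numbers: [4, 16, 10, 30], gcd = 2
Change: index 3, 30 -> 23
gcd of the OTHER numbers (without index 3): gcd([4, 16, 10]) = 2
New gcd = gcd(g_others, new_val) = gcd(2, 23) = 1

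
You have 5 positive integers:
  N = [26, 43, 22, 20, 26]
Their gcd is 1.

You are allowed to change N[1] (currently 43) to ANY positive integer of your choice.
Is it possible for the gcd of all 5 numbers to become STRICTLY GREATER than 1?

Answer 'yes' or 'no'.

Current gcd = 1
gcd of all OTHER numbers (without N[1]=43): gcd([26, 22, 20, 26]) = 2
The new gcd after any change is gcd(2, new_value).
This can be at most 2.
Since 2 > old gcd 1, the gcd CAN increase (e.g., set N[1] = 2).

Answer: yes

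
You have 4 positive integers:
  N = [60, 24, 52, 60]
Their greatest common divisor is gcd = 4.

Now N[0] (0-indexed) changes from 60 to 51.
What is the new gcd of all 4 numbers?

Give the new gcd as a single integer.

Answer: 1

Derivation:
Numbers: [60, 24, 52, 60], gcd = 4
Change: index 0, 60 -> 51
gcd of the OTHER numbers (without index 0): gcd([24, 52, 60]) = 4
New gcd = gcd(g_others, new_val) = gcd(4, 51) = 1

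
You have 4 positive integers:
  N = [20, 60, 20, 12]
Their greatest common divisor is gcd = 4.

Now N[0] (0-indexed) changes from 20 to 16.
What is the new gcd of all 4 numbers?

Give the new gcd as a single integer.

Answer: 4

Derivation:
Numbers: [20, 60, 20, 12], gcd = 4
Change: index 0, 20 -> 16
gcd of the OTHER numbers (without index 0): gcd([60, 20, 12]) = 4
New gcd = gcd(g_others, new_val) = gcd(4, 16) = 4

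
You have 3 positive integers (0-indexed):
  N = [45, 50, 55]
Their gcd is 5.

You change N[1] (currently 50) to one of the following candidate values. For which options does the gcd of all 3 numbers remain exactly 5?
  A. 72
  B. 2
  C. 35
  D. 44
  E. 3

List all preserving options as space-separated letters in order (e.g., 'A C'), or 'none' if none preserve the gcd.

Old gcd = 5; gcd of others (without N[1]) = 5
New gcd for candidate v: gcd(5, v). Preserves old gcd iff gcd(5, v) = 5.
  Option A: v=72, gcd(5,72)=1 -> changes
  Option B: v=2, gcd(5,2)=1 -> changes
  Option C: v=35, gcd(5,35)=5 -> preserves
  Option D: v=44, gcd(5,44)=1 -> changes
  Option E: v=3, gcd(5,3)=1 -> changes

Answer: C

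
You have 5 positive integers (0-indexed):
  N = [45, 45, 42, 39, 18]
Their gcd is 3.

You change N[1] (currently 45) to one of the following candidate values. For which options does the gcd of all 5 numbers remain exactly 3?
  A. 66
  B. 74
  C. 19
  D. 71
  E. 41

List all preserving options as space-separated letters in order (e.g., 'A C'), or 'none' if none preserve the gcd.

Answer: A

Derivation:
Old gcd = 3; gcd of others (without N[1]) = 3
New gcd for candidate v: gcd(3, v). Preserves old gcd iff gcd(3, v) = 3.
  Option A: v=66, gcd(3,66)=3 -> preserves
  Option B: v=74, gcd(3,74)=1 -> changes
  Option C: v=19, gcd(3,19)=1 -> changes
  Option D: v=71, gcd(3,71)=1 -> changes
  Option E: v=41, gcd(3,41)=1 -> changes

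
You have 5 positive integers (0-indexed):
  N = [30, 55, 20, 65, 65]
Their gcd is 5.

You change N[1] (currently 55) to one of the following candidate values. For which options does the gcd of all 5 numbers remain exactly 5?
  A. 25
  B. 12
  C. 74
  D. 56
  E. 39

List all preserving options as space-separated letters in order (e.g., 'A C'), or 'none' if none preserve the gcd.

Old gcd = 5; gcd of others (without N[1]) = 5
New gcd for candidate v: gcd(5, v). Preserves old gcd iff gcd(5, v) = 5.
  Option A: v=25, gcd(5,25)=5 -> preserves
  Option B: v=12, gcd(5,12)=1 -> changes
  Option C: v=74, gcd(5,74)=1 -> changes
  Option D: v=56, gcd(5,56)=1 -> changes
  Option E: v=39, gcd(5,39)=1 -> changes

Answer: A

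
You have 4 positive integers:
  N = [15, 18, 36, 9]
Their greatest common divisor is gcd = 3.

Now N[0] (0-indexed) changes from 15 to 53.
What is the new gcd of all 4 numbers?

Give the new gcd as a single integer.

Numbers: [15, 18, 36, 9], gcd = 3
Change: index 0, 15 -> 53
gcd of the OTHER numbers (without index 0): gcd([18, 36, 9]) = 9
New gcd = gcd(g_others, new_val) = gcd(9, 53) = 1

Answer: 1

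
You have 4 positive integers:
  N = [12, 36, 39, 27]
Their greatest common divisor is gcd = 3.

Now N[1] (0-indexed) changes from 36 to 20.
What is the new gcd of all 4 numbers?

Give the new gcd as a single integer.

Numbers: [12, 36, 39, 27], gcd = 3
Change: index 1, 36 -> 20
gcd of the OTHER numbers (without index 1): gcd([12, 39, 27]) = 3
New gcd = gcd(g_others, new_val) = gcd(3, 20) = 1

Answer: 1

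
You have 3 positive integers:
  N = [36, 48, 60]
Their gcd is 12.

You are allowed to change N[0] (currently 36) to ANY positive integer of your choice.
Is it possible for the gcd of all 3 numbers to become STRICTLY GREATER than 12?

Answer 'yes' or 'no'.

Answer: no

Derivation:
Current gcd = 12
gcd of all OTHER numbers (without N[0]=36): gcd([48, 60]) = 12
The new gcd after any change is gcd(12, new_value).
This can be at most 12.
Since 12 = old gcd 12, the gcd can only stay the same or decrease.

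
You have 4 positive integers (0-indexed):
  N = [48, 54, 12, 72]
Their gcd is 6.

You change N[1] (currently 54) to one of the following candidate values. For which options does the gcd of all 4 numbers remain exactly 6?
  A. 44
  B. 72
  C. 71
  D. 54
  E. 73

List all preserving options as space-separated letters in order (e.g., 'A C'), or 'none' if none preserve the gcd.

Old gcd = 6; gcd of others (without N[1]) = 12
New gcd for candidate v: gcd(12, v). Preserves old gcd iff gcd(12, v) = 6.
  Option A: v=44, gcd(12,44)=4 -> changes
  Option B: v=72, gcd(12,72)=12 -> changes
  Option C: v=71, gcd(12,71)=1 -> changes
  Option D: v=54, gcd(12,54)=6 -> preserves
  Option E: v=73, gcd(12,73)=1 -> changes

Answer: D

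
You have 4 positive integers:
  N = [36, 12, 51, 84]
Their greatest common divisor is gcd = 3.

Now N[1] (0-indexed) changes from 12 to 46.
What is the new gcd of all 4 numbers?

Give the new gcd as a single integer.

Answer: 1

Derivation:
Numbers: [36, 12, 51, 84], gcd = 3
Change: index 1, 12 -> 46
gcd of the OTHER numbers (without index 1): gcd([36, 51, 84]) = 3
New gcd = gcd(g_others, new_val) = gcd(3, 46) = 1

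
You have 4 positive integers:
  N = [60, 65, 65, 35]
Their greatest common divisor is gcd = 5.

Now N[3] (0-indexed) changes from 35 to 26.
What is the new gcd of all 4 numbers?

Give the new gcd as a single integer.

Answer: 1

Derivation:
Numbers: [60, 65, 65, 35], gcd = 5
Change: index 3, 35 -> 26
gcd of the OTHER numbers (without index 3): gcd([60, 65, 65]) = 5
New gcd = gcd(g_others, new_val) = gcd(5, 26) = 1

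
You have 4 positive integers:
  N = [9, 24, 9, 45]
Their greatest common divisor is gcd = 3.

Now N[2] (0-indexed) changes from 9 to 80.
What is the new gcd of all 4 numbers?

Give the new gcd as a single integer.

Numbers: [9, 24, 9, 45], gcd = 3
Change: index 2, 9 -> 80
gcd of the OTHER numbers (without index 2): gcd([9, 24, 45]) = 3
New gcd = gcd(g_others, new_val) = gcd(3, 80) = 1

Answer: 1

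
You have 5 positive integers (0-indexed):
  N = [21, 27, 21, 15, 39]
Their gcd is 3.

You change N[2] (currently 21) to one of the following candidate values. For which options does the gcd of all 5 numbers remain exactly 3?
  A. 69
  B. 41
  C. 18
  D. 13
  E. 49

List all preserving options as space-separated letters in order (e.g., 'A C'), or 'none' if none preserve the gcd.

Answer: A C

Derivation:
Old gcd = 3; gcd of others (without N[2]) = 3
New gcd for candidate v: gcd(3, v). Preserves old gcd iff gcd(3, v) = 3.
  Option A: v=69, gcd(3,69)=3 -> preserves
  Option B: v=41, gcd(3,41)=1 -> changes
  Option C: v=18, gcd(3,18)=3 -> preserves
  Option D: v=13, gcd(3,13)=1 -> changes
  Option E: v=49, gcd(3,49)=1 -> changes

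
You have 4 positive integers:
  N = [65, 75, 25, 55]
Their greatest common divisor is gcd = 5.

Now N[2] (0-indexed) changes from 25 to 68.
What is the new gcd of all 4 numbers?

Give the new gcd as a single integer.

Numbers: [65, 75, 25, 55], gcd = 5
Change: index 2, 25 -> 68
gcd of the OTHER numbers (without index 2): gcd([65, 75, 55]) = 5
New gcd = gcd(g_others, new_val) = gcd(5, 68) = 1

Answer: 1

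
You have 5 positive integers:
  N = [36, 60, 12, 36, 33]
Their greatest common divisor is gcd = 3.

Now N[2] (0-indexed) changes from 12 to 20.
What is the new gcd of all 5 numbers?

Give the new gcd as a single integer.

Numbers: [36, 60, 12, 36, 33], gcd = 3
Change: index 2, 12 -> 20
gcd of the OTHER numbers (without index 2): gcd([36, 60, 36, 33]) = 3
New gcd = gcd(g_others, new_val) = gcd(3, 20) = 1

Answer: 1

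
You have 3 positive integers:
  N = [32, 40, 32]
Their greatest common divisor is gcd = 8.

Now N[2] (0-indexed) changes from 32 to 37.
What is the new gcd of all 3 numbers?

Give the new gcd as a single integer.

Answer: 1

Derivation:
Numbers: [32, 40, 32], gcd = 8
Change: index 2, 32 -> 37
gcd of the OTHER numbers (without index 2): gcd([32, 40]) = 8
New gcd = gcd(g_others, new_val) = gcd(8, 37) = 1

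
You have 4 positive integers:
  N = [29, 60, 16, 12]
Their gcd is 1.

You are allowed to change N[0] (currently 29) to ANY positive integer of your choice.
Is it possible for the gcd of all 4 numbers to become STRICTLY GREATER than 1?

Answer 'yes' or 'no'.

Current gcd = 1
gcd of all OTHER numbers (without N[0]=29): gcd([60, 16, 12]) = 4
The new gcd after any change is gcd(4, new_value).
This can be at most 4.
Since 4 > old gcd 1, the gcd CAN increase (e.g., set N[0] = 4).

Answer: yes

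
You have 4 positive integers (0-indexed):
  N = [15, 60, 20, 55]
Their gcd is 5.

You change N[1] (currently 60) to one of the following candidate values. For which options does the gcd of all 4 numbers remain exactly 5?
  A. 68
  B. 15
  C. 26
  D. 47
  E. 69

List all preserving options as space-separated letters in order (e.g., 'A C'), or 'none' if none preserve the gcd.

Old gcd = 5; gcd of others (without N[1]) = 5
New gcd for candidate v: gcd(5, v). Preserves old gcd iff gcd(5, v) = 5.
  Option A: v=68, gcd(5,68)=1 -> changes
  Option B: v=15, gcd(5,15)=5 -> preserves
  Option C: v=26, gcd(5,26)=1 -> changes
  Option D: v=47, gcd(5,47)=1 -> changes
  Option E: v=69, gcd(5,69)=1 -> changes

Answer: B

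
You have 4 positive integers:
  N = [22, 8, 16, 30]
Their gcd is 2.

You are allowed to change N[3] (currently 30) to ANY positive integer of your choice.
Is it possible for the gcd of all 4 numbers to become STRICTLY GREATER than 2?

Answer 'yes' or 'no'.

Answer: no

Derivation:
Current gcd = 2
gcd of all OTHER numbers (without N[3]=30): gcd([22, 8, 16]) = 2
The new gcd after any change is gcd(2, new_value).
This can be at most 2.
Since 2 = old gcd 2, the gcd can only stay the same or decrease.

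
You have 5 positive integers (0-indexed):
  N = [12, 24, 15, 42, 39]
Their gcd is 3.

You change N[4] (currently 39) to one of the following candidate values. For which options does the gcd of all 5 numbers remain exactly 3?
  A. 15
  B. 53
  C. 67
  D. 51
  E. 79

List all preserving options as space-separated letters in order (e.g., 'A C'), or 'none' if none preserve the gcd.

Answer: A D

Derivation:
Old gcd = 3; gcd of others (without N[4]) = 3
New gcd for candidate v: gcd(3, v). Preserves old gcd iff gcd(3, v) = 3.
  Option A: v=15, gcd(3,15)=3 -> preserves
  Option B: v=53, gcd(3,53)=1 -> changes
  Option C: v=67, gcd(3,67)=1 -> changes
  Option D: v=51, gcd(3,51)=3 -> preserves
  Option E: v=79, gcd(3,79)=1 -> changes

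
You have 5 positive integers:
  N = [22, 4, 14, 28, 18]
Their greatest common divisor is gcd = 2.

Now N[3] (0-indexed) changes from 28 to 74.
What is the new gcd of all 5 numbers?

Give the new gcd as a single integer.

Answer: 2

Derivation:
Numbers: [22, 4, 14, 28, 18], gcd = 2
Change: index 3, 28 -> 74
gcd of the OTHER numbers (without index 3): gcd([22, 4, 14, 18]) = 2
New gcd = gcd(g_others, new_val) = gcd(2, 74) = 2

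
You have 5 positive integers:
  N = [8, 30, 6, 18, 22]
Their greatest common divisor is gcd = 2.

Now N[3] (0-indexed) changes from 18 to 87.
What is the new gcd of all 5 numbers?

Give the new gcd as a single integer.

Answer: 1

Derivation:
Numbers: [8, 30, 6, 18, 22], gcd = 2
Change: index 3, 18 -> 87
gcd of the OTHER numbers (without index 3): gcd([8, 30, 6, 22]) = 2
New gcd = gcd(g_others, new_val) = gcd(2, 87) = 1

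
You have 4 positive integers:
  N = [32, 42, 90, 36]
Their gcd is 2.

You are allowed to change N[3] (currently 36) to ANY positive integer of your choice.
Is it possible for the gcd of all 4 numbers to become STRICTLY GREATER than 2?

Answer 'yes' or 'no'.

Answer: no

Derivation:
Current gcd = 2
gcd of all OTHER numbers (without N[3]=36): gcd([32, 42, 90]) = 2
The new gcd after any change is gcd(2, new_value).
This can be at most 2.
Since 2 = old gcd 2, the gcd can only stay the same or decrease.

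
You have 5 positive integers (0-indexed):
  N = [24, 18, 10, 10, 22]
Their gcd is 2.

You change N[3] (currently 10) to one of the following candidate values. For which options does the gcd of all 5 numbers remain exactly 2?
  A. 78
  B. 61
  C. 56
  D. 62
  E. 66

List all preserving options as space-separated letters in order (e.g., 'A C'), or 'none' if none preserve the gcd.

Old gcd = 2; gcd of others (without N[3]) = 2
New gcd for candidate v: gcd(2, v). Preserves old gcd iff gcd(2, v) = 2.
  Option A: v=78, gcd(2,78)=2 -> preserves
  Option B: v=61, gcd(2,61)=1 -> changes
  Option C: v=56, gcd(2,56)=2 -> preserves
  Option D: v=62, gcd(2,62)=2 -> preserves
  Option E: v=66, gcd(2,66)=2 -> preserves

Answer: A C D E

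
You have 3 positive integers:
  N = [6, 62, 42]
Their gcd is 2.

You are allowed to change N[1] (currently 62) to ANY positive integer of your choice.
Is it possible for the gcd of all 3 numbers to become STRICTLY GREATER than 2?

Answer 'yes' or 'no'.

Current gcd = 2
gcd of all OTHER numbers (without N[1]=62): gcd([6, 42]) = 6
The new gcd after any change is gcd(6, new_value).
This can be at most 6.
Since 6 > old gcd 2, the gcd CAN increase (e.g., set N[1] = 6).

Answer: yes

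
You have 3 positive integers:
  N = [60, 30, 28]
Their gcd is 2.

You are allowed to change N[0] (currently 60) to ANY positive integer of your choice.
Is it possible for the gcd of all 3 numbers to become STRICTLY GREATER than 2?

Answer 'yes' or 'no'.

Current gcd = 2
gcd of all OTHER numbers (without N[0]=60): gcd([30, 28]) = 2
The new gcd after any change is gcd(2, new_value).
This can be at most 2.
Since 2 = old gcd 2, the gcd can only stay the same or decrease.

Answer: no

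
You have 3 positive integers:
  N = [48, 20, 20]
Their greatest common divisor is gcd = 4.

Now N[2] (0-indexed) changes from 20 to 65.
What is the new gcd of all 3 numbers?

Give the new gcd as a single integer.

Numbers: [48, 20, 20], gcd = 4
Change: index 2, 20 -> 65
gcd of the OTHER numbers (without index 2): gcd([48, 20]) = 4
New gcd = gcd(g_others, new_val) = gcd(4, 65) = 1

Answer: 1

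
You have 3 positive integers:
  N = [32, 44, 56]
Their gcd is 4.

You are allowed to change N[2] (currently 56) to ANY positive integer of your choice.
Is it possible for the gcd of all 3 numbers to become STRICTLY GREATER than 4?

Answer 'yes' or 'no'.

Current gcd = 4
gcd of all OTHER numbers (without N[2]=56): gcd([32, 44]) = 4
The new gcd after any change is gcd(4, new_value).
This can be at most 4.
Since 4 = old gcd 4, the gcd can only stay the same or decrease.

Answer: no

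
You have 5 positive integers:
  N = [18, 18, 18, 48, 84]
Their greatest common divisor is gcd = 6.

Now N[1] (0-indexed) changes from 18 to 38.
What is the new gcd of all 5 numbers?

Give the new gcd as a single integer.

Answer: 2

Derivation:
Numbers: [18, 18, 18, 48, 84], gcd = 6
Change: index 1, 18 -> 38
gcd of the OTHER numbers (without index 1): gcd([18, 18, 48, 84]) = 6
New gcd = gcd(g_others, new_val) = gcd(6, 38) = 2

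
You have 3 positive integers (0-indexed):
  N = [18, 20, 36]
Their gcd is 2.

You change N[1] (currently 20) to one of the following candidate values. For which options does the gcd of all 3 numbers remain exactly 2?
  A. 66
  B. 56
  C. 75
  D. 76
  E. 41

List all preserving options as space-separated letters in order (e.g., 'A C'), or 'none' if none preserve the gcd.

Old gcd = 2; gcd of others (without N[1]) = 18
New gcd for candidate v: gcd(18, v). Preserves old gcd iff gcd(18, v) = 2.
  Option A: v=66, gcd(18,66)=6 -> changes
  Option B: v=56, gcd(18,56)=2 -> preserves
  Option C: v=75, gcd(18,75)=3 -> changes
  Option D: v=76, gcd(18,76)=2 -> preserves
  Option E: v=41, gcd(18,41)=1 -> changes

Answer: B D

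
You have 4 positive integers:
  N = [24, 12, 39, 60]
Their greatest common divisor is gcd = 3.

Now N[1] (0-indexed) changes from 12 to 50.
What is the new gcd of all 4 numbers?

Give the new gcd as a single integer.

Numbers: [24, 12, 39, 60], gcd = 3
Change: index 1, 12 -> 50
gcd of the OTHER numbers (without index 1): gcd([24, 39, 60]) = 3
New gcd = gcd(g_others, new_val) = gcd(3, 50) = 1

Answer: 1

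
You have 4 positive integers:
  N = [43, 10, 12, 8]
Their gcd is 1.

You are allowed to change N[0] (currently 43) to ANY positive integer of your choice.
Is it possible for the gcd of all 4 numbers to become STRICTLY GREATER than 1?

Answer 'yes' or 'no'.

Answer: yes

Derivation:
Current gcd = 1
gcd of all OTHER numbers (without N[0]=43): gcd([10, 12, 8]) = 2
The new gcd after any change is gcd(2, new_value).
This can be at most 2.
Since 2 > old gcd 1, the gcd CAN increase (e.g., set N[0] = 2).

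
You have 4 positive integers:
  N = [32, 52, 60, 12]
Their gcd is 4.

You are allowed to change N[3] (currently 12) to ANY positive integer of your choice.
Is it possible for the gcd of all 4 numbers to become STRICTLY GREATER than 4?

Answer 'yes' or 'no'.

Current gcd = 4
gcd of all OTHER numbers (without N[3]=12): gcd([32, 52, 60]) = 4
The new gcd after any change is gcd(4, new_value).
This can be at most 4.
Since 4 = old gcd 4, the gcd can only stay the same or decrease.

Answer: no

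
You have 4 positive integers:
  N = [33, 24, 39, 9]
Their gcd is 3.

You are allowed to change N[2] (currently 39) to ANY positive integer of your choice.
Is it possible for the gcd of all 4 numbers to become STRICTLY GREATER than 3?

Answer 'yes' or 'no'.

Answer: no

Derivation:
Current gcd = 3
gcd of all OTHER numbers (without N[2]=39): gcd([33, 24, 9]) = 3
The new gcd after any change is gcd(3, new_value).
This can be at most 3.
Since 3 = old gcd 3, the gcd can only stay the same or decrease.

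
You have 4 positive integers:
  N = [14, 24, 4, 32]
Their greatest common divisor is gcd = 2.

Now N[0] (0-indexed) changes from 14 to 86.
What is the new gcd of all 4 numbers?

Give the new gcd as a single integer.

Numbers: [14, 24, 4, 32], gcd = 2
Change: index 0, 14 -> 86
gcd of the OTHER numbers (without index 0): gcd([24, 4, 32]) = 4
New gcd = gcd(g_others, new_val) = gcd(4, 86) = 2

Answer: 2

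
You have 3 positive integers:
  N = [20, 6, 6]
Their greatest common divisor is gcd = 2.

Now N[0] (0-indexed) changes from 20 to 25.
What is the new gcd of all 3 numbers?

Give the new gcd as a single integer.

Numbers: [20, 6, 6], gcd = 2
Change: index 0, 20 -> 25
gcd of the OTHER numbers (without index 0): gcd([6, 6]) = 6
New gcd = gcd(g_others, new_val) = gcd(6, 25) = 1

Answer: 1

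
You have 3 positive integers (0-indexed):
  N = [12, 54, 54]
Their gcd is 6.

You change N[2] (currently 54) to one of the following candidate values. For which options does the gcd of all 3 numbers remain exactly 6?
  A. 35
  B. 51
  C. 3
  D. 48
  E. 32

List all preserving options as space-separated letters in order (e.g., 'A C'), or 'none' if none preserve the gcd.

Old gcd = 6; gcd of others (without N[2]) = 6
New gcd for candidate v: gcd(6, v). Preserves old gcd iff gcd(6, v) = 6.
  Option A: v=35, gcd(6,35)=1 -> changes
  Option B: v=51, gcd(6,51)=3 -> changes
  Option C: v=3, gcd(6,3)=3 -> changes
  Option D: v=48, gcd(6,48)=6 -> preserves
  Option E: v=32, gcd(6,32)=2 -> changes

Answer: D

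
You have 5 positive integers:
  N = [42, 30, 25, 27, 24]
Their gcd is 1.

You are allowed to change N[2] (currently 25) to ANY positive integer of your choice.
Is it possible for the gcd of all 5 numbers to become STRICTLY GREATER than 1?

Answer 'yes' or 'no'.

Current gcd = 1
gcd of all OTHER numbers (without N[2]=25): gcd([42, 30, 27, 24]) = 3
The new gcd after any change is gcd(3, new_value).
This can be at most 3.
Since 3 > old gcd 1, the gcd CAN increase (e.g., set N[2] = 3).

Answer: yes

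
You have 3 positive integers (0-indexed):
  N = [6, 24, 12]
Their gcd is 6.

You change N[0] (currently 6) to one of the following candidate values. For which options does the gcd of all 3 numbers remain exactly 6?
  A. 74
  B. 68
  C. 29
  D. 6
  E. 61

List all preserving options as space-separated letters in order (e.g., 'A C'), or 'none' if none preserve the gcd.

Answer: D

Derivation:
Old gcd = 6; gcd of others (without N[0]) = 12
New gcd for candidate v: gcd(12, v). Preserves old gcd iff gcd(12, v) = 6.
  Option A: v=74, gcd(12,74)=2 -> changes
  Option B: v=68, gcd(12,68)=4 -> changes
  Option C: v=29, gcd(12,29)=1 -> changes
  Option D: v=6, gcd(12,6)=6 -> preserves
  Option E: v=61, gcd(12,61)=1 -> changes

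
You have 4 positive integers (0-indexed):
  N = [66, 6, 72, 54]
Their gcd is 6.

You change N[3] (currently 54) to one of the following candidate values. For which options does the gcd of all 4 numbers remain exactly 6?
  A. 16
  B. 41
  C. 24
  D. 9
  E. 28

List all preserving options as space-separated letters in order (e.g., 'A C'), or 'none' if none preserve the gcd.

Old gcd = 6; gcd of others (without N[3]) = 6
New gcd for candidate v: gcd(6, v). Preserves old gcd iff gcd(6, v) = 6.
  Option A: v=16, gcd(6,16)=2 -> changes
  Option B: v=41, gcd(6,41)=1 -> changes
  Option C: v=24, gcd(6,24)=6 -> preserves
  Option D: v=9, gcd(6,9)=3 -> changes
  Option E: v=28, gcd(6,28)=2 -> changes

Answer: C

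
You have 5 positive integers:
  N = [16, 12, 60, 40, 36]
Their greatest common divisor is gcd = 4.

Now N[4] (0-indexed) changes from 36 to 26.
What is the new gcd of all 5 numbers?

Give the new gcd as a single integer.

Numbers: [16, 12, 60, 40, 36], gcd = 4
Change: index 4, 36 -> 26
gcd of the OTHER numbers (without index 4): gcd([16, 12, 60, 40]) = 4
New gcd = gcd(g_others, new_val) = gcd(4, 26) = 2

Answer: 2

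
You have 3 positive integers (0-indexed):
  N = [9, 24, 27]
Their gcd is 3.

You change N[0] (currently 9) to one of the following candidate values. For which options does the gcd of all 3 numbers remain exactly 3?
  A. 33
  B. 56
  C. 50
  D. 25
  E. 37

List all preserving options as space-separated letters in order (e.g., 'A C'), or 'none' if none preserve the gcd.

Old gcd = 3; gcd of others (without N[0]) = 3
New gcd for candidate v: gcd(3, v). Preserves old gcd iff gcd(3, v) = 3.
  Option A: v=33, gcd(3,33)=3 -> preserves
  Option B: v=56, gcd(3,56)=1 -> changes
  Option C: v=50, gcd(3,50)=1 -> changes
  Option D: v=25, gcd(3,25)=1 -> changes
  Option E: v=37, gcd(3,37)=1 -> changes

Answer: A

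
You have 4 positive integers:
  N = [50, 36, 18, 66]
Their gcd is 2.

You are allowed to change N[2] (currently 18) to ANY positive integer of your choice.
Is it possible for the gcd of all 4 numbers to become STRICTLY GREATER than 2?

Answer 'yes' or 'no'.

Answer: no

Derivation:
Current gcd = 2
gcd of all OTHER numbers (without N[2]=18): gcd([50, 36, 66]) = 2
The new gcd after any change is gcd(2, new_value).
This can be at most 2.
Since 2 = old gcd 2, the gcd can only stay the same or decrease.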